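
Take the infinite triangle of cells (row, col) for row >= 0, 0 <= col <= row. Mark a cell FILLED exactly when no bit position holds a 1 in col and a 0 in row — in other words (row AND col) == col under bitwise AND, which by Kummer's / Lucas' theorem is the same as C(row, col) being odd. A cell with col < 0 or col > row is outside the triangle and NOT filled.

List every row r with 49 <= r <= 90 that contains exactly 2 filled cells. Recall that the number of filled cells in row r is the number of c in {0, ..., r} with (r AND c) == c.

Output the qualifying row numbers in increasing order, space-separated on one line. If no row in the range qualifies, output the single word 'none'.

Row r has 2^popcount(r) filled cells, so we need popcount(r) = log2(2) = 1.
Scan r = 49..90 and keep those with exactly 1 one-bits:
r=49=110001 popcount=3 -> skip
r=50=110010 popcount=3 -> skip
r=51=110011 popcount=4 -> skip
r=52=110100 popcount=3 -> skip
r=53=110101 popcount=4 -> skip
r=54=110110 popcount=4 -> skip
r=55=110111 popcount=5 -> skip
r=56=111000 popcount=3 -> skip
r=57=111001 popcount=4 -> skip
r=58=111010 popcount=4 -> skip
r=59=111011 popcount=5 -> skip
r=60=111100 popcount=4 -> skip
r=61=111101 popcount=5 -> skip
r=62=111110 popcount=5 -> skip
r=63=111111 popcount=6 -> skip
r=64=1000000 popcount=1 -> KEEP
r=65=1000001 popcount=2 -> skip
r=66=1000010 popcount=2 -> skip
r=67=1000011 popcount=3 -> skip
r=68=1000100 popcount=2 -> skip
r=69=1000101 popcount=3 -> skip
r=70=1000110 popcount=3 -> skip
r=71=1000111 popcount=4 -> skip
r=72=1001000 popcount=2 -> skip
r=73=1001001 popcount=3 -> skip
r=74=1001010 popcount=3 -> skip
r=75=1001011 popcount=4 -> skip
r=76=1001100 popcount=3 -> skip
r=77=1001101 popcount=4 -> skip
r=78=1001110 popcount=4 -> skip
r=79=1001111 popcount=5 -> skip
r=80=1010000 popcount=2 -> skip
r=81=1010001 popcount=3 -> skip
r=82=1010010 popcount=3 -> skip
r=83=1010011 popcount=4 -> skip
r=84=1010100 popcount=3 -> skip
r=85=1010101 popcount=4 -> skip
r=86=1010110 popcount=4 -> skip
r=87=1010111 popcount=5 -> skip
r=88=1011000 popcount=3 -> skip
r=89=1011001 popcount=4 -> skip
r=90=1011010 popcount=4 -> skip
Kept rows: 64

Answer: 64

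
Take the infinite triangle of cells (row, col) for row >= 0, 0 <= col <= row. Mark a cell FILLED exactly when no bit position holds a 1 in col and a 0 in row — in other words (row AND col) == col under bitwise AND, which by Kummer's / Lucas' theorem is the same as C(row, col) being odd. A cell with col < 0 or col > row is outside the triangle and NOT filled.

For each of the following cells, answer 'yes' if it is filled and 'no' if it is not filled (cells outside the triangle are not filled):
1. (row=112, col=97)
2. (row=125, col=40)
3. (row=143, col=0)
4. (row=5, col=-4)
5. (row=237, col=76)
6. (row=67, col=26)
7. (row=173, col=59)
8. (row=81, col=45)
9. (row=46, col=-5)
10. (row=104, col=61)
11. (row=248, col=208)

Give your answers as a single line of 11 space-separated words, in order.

(112,97): row=0b1110000, col=0b1100001, row AND col = 0b1100000 = 96; 96 != 97 -> empty
(125,40): row=0b1111101, col=0b101000, row AND col = 0b101000 = 40; 40 == 40 -> filled
(143,0): row=0b10001111, col=0b0, row AND col = 0b0 = 0; 0 == 0 -> filled
(5,-4): col outside [0, 5] -> not filled
(237,76): row=0b11101101, col=0b1001100, row AND col = 0b1001100 = 76; 76 == 76 -> filled
(67,26): row=0b1000011, col=0b11010, row AND col = 0b10 = 2; 2 != 26 -> empty
(173,59): row=0b10101101, col=0b111011, row AND col = 0b101001 = 41; 41 != 59 -> empty
(81,45): row=0b1010001, col=0b101101, row AND col = 0b1 = 1; 1 != 45 -> empty
(46,-5): col outside [0, 46] -> not filled
(104,61): row=0b1101000, col=0b111101, row AND col = 0b101000 = 40; 40 != 61 -> empty
(248,208): row=0b11111000, col=0b11010000, row AND col = 0b11010000 = 208; 208 == 208 -> filled

Answer: no yes yes no yes no no no no no yes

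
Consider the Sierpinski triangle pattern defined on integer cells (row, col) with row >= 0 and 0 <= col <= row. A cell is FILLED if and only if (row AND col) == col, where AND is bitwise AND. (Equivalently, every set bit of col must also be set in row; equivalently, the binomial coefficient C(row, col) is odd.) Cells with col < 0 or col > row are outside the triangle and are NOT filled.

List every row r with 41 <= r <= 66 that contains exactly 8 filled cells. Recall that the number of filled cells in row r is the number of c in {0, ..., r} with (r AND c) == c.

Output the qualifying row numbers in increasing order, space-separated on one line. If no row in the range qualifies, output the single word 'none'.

Row r has 2^popcount(r) filled cells, so we need popcount(r) = log2(8) = 3.
Scan r = 41..66 and keep those with exactly 3 one-bits:
r=41=101001 popcount=3 -> KEEP
r=42=101010 popcount=3 -> KEEP
r=43=101011 popcount=4 -> skip
r=44=101100 popcount=3 -> KEEP
r=45=101101 popcount=4 -> skip
r=46=101110 popcount=4 -> skip
r=47=101111 popcount=5 -> skip
r=48=110000 popcount=2 -> skip
r=49=110001 popcount=3 -> KEEP
r=50=110010 popcount=3 -> KEEP
r=51=110011 popcount=4 -> skip
r=52=110100 popcount=3 -> KEEP
r=53=110101 popcount=4 -> skip
r=54=110110 popcount=4 -> skip
r=55=110111 popcount=5 -> skip
r=56=111000 popcount=3 -> KEEP
r=57=111001 popcount=4 -> skip
r=58=111010 popcount=4 -> skip
r=59=111011 popcount=5 -> skip
r=60=111100 popcount=4 -> skip
r=61=111101 popcount=5 -> skip
r=62=111110 popcount=5 -> skip
r=63=111111 popcount=6 -> skip
r=64=1000000 popcount=1 -> skip
r=65=1000001 popcount=2 -> skip
r=66=1000010 popcount=2 -> skip
Kept rows: 41 42 44 49 50 52 56

Answer: 41 42 44 49 50 52 56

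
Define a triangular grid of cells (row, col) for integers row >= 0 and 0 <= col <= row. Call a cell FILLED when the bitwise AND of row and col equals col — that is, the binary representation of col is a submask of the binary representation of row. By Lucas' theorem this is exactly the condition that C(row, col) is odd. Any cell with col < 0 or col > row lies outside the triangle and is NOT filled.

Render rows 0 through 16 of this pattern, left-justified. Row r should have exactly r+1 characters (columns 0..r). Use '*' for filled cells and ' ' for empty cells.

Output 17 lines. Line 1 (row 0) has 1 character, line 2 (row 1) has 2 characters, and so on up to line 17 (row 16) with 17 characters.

Answer: *
**
* *
****
*   *
**  **
* * * *
********
*       *
**      **
* *     * *
****    ****
*   *   *   *
**  **  **  **
* * * * * * * *
****************
*               *

Derivation:
r0=0: *
r1=1: **
r2=10: * *
r3=11: ****
r4=100: *   *
r5=101: **  **
r6=110: * * * *
r7=111: ********
r8=1000: *       *
r9=1001: **      **
r10=1010: * *     * *
r11=1011: ****    ****
r12=1100: *   *   *   *
r13=1101: **  **  **  **
r14=1110: * * * * * * * *
r15=1111: ****************
r16=10000: *               *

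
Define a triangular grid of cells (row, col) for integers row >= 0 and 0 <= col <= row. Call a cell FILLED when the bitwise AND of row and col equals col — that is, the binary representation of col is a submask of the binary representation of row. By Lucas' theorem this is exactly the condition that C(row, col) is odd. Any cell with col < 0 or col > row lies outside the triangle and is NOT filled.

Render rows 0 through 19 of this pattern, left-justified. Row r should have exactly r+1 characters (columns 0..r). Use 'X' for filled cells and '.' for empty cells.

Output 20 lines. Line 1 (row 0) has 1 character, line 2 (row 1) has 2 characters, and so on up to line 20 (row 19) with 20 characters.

Answer: X
XX
X.X
XXXX
X...X
XX..XX
X.X.X.X
XXXXXXXX
X.......X
XX......XX
X.X.....X.X
XXXX....XXXX
X...X...X...X
XX..XX..XX..XX
X.X.X.X.X.X.X.X
XXXXXXXXXXXXXXXX
X...............X
XX..............XX
X.X.............X.X
XXXX............XXXX

Derivation:
r0=0: X
r1=1: XX
r2=10: X.X
r3=11: XXXX
r4=100: X...X
r5=101: XX..XX
r6=110: X.X.X.X
r7=111: XXXXXXXX
r8=1000: X.......X
r9=1001: XX......XX
r10=1010: X.X.....X.X
r11=1011: XXXX....XXXX
r12=1100: X...X...X...X
r13=1101: XX..XX..XX..XX
r14=1110: X.X.X.X.X.X.X.X
r15=1111: XXXXXXXXXXXXXXXX
r16=10000: X...............X
r17=10001: XX..............XX
r18=10010: X.X.............X.X
r19=10011: XXXX............XXXX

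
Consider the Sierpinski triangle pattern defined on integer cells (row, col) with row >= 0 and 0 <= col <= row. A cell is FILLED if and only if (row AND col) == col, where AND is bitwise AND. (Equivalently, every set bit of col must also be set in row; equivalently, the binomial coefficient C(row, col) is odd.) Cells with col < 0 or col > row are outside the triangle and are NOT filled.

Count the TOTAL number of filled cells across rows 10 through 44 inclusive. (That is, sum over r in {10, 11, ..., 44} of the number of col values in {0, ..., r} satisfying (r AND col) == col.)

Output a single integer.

Answer: 308

Derivation:
r10=1010 pc2: +4 =4
r11=1011 pc3: +8 =12
r12=1100 pc2: +4 =16
r13=1101 pc3: +8 =24
r14=1110 pc3: +8 =32
r15=1111 pc4: +16 =48
r16=10000 pc1: +2 =50
r17=10001 pc2: +4 =54
r18=10010 pc2: +4 =58
r19=10011 pc3: +8 =66
r20=10100 pc2: +4 =70
r21=10101 pc3: +8 =78
r22=10110 pc3: +8 =86
r23=10111 pc4: +16 =102
r24=11000 pc2: +4 =106
r25=11001 pc3: +8 =114
r26=11010 pc3: +8 =122
r27=11011 pc4: +16 =138
r28=11100 pc3: +8 =146
r29=11101 pc4: +16 =162
r30=11110 pc4: +16 =178
r31=11111 pc5: +32 =210
r32=100000 pc1: +2 =212
r33=100001 pc2: +4 =216
r34=100010 pc2: +4 =220
r35=100011 pc3: +8 =228
r36=100100 pc2: +4 =232
r37=100101 pc3: +8 =240
r38=100110 pc3: +8 =248
r39=100111 pc4: +16 =264
r40=101000 pc2: +4 =268
r41=101001 pc3: +8 =276
r42=101010 pc3: +8 =284
r43=101011 pc4: +16 =300
r44=101100 pc3: +8 =308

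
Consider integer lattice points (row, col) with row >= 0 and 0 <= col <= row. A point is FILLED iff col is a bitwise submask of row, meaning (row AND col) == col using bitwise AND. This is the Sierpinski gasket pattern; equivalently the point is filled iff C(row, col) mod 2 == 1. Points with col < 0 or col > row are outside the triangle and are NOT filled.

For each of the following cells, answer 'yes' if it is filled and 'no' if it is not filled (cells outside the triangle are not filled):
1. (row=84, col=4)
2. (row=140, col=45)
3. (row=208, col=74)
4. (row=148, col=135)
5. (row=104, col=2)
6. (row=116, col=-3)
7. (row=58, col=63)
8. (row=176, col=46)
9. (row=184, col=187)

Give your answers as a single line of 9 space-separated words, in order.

Answer: yes no no no no no no no no

Derivation:
(84,4): row=0b1010100, col=0b100, row AND col = 0b100 = 4; 4 == 4 -> filled
(140,45): row=0b10001100, col=0b101101, row AND col = 0b1100 = 12; 12 != 45 -> empty
(208,74): row=0b11010000, col=0b1001010, row AND col = 0b1000000 = 64; 64 != 74 -> empty
(148,135): row=0b10010100, col=0b10000111, row AND col = 0b10000100 = 132; 132 != 135 -> empty
(104,2): row=0b1101000, col=0b10, row AND col = 0b0 = 0; 0 != 2 -> empty
(116,-3): col outside [0, 116] -> not filled
(58,63): col outside [0, 58] -> not filled
(176,46): row=0b10110000, col=0b101110, row AND col = 0b100000 = 32; 32 != 46 -> empty
(184,187): col outside [0, 184] -> not filled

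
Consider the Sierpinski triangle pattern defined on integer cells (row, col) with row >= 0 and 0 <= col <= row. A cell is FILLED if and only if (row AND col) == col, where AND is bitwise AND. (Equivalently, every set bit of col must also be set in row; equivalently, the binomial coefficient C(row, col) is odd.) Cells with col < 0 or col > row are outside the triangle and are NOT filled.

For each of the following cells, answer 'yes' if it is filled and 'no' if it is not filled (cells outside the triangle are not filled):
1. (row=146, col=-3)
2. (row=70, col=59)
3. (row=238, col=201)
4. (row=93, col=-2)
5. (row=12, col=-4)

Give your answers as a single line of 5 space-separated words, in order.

(146,-3): col outside [0, 146] -> not filled
(70,59): row=0b1000110, col=0b111011, row AND col = 0b10 = 2; 2 != 59 -> empty
(238,201): row=0b11101110, col=0b11001001, row AND col = 0b11001000 = 200; 200 != 201 -> empty
(93,-2): col outside [0, 93] -> not filled
(12,-4): col outside [0, 12] -> not filled

Answer: no no no no no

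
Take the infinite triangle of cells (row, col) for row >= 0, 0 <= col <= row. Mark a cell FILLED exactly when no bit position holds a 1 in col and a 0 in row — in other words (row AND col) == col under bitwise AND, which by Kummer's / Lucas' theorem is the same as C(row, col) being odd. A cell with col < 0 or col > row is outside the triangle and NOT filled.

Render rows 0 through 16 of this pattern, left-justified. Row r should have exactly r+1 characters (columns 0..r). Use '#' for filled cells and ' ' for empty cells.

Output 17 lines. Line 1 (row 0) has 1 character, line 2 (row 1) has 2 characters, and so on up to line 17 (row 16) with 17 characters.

Answer: #
##
# #
####
#   #
##  ##
# # # #
########
#       #
##      ##
# #     # #
####    ####
#   #   #   #
##  ##  ##  ##
# # # # # # # #
################
#               #

Derivation:
r0=0: #
r1=1: ##
r2=10: # #
r3=11: ####
r4=100: #   #
r5=101: ##  ##
r6=110: # # # #
r7=111: ########
r8=1000: #       #
r9=1001: ##      ##
r10=1010: # #     # #
r11=1011: ####    ####
r12=1100: #   #   #   #
r13=1101: ##  ##  ##  ##
r14=1110: # # # # # # # #
r15=1111: ################
r16=10000: #               #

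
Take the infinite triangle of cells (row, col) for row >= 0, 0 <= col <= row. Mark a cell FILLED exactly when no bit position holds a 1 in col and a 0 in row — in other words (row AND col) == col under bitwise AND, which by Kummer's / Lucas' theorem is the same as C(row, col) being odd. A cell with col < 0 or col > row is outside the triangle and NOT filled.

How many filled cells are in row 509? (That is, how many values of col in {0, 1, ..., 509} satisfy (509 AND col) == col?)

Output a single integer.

509 in binary = 111111101
popcount(509) = number of 1-bits in 111111101 = 8
A col c satisfies (509 AND c) == c iff every set bit of c is also set in 509; each of the 8 set bits of 509 can independently be on or off in c.
count = 2^8 = 256

Answer: 256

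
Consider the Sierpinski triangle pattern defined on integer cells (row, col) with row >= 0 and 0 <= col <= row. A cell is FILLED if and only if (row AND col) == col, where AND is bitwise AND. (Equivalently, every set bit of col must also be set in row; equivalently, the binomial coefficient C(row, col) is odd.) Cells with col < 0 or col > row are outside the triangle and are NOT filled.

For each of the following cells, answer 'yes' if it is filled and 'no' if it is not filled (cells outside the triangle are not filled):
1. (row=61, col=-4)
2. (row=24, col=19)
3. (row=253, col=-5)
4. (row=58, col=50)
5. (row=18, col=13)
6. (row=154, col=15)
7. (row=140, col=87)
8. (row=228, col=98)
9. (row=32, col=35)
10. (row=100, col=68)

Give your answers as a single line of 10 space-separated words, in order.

Answer: no no no yes no no no no no yes

Derivation:
(61,-4): col outside [0, 61] -> not filled
(24,19): row=0b11000, col=0b10011, row AND col = 0b10000 = 16; 16 != 19 -> empty
(253,-5): col outside [0, 253] -> not filled
(58,50): row=0b111010, col=0b110010, row AND col = 0b110010 = 50; 50 == 50 -> filled
(18,13): row=0b10010, col=0b1101, row AND col = 0b0 = 0; 0 != 13 -> empty
(154,15): row=0b10011010, col=0b1111, row AND col = 0b1010 = 10; 10 != 15 -> empty
(140,87): row=0b10001100, col=0b1010111, row AND col = 0b100 = 4; 4 != 87 -> empty
(228,98): row=0b11100100, col=0b1100010, row AND col = 0b1100000 = 96; 96 != 98 -> empty
(32,35): col outside [0, 32] -> not filled
(100,68): row=0b1100100, col=0b1000100, row AND col = 0b1000100 = 68; 68 == 68 -> filled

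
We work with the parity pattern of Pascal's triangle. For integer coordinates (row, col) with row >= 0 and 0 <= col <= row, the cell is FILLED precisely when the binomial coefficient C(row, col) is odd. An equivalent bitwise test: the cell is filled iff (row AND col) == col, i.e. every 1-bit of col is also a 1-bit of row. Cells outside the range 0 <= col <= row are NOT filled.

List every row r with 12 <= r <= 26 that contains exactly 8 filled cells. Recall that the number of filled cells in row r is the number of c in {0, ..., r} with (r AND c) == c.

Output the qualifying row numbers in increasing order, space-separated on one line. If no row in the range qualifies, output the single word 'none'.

Answer: 13 14 19 21 22 25 26

Derivation:
Row r has 2^popcount(r) filled cells, so we need popcount(r) = log2(8) = 3.
Scan r = 12..26 and keep those with exactly 3 one-bits:
r=12=1100 popcount=2 -> skip
r=13=1101 popcount=3 -> KEEP
r=14=1110 popcount=3 -> KEEP
r=15=1111 popcount=4 -> skip
r=16=10000 popcount=1 -> skip
r=17=10001 popcount=2 -> skip
r=18=10010 popcount=2 -> skip
r=19=10011 popcount=3 -> KEEP
r=20=10100 popcount=2 -> skip
r=21=10101 popcount=3 -> KEEP
r=22=10110 popcount=3 -> KEEP
r=23=10111 popcount=4 -> skip
r=24=11000 popcount=2 -> skip
r=25=11001 popcount=3 -> KEEP
r=26=11010 popcount=3 -> KEEP
Kept rows: 13 14 19 21 22 25 26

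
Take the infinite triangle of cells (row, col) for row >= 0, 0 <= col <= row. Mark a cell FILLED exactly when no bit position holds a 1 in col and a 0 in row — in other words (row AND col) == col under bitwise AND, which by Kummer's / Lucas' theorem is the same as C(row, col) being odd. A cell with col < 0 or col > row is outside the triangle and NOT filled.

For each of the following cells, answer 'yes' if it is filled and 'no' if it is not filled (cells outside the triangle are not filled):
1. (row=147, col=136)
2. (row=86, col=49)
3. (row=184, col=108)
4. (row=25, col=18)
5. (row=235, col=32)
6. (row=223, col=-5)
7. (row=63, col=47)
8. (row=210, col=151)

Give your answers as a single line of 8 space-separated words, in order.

Answer: no no no no yes no yes no

Derivation:
(147,136): row=0b10010011, col=0b10001000, row AND col = 0b10000000 = 128; 128 != 136 -> empty
(86,49): row=0b1010110, col=0b110001, row AND col = 0b10000 = 16; 16 != 49 -> empty
(184,108): row=0b10111000, col=0b1101100, row AND col = 0b101000 = 40; 40 != 108 -> empty
(25,18): row=0b11001, col=0b10010, row AND col = 0b10000 = 16; 16 != 18 -> empty
(235,32): row=0b11101011, col=0b100000, row AND col = 0b100000 = 32; 32 == 32 -> filled
(223,-5): col outside [0, 223] -> not filled
(63,47): row=0b111111, col=0b101111, row AND col = 0b101111 = 47; 47 == 47 -> filled
(210,151): row=0b11010010, col=0b10010111, row AND col = 0b10010010 = 146; 146 != 151 -> empty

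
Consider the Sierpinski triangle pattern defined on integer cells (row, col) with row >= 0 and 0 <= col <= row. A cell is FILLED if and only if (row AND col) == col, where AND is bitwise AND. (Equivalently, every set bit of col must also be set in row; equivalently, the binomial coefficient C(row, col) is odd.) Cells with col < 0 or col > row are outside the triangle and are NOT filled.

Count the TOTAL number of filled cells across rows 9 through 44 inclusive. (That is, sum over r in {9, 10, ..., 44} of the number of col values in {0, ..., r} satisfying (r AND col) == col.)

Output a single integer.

Answer: 312

Derivation:
r9=1001 pc2: +4 =4
r10=1010 pc2: +4 =8
r11=1011 pc3: +8 =16
r12=1100 pc2: +4 =20
r13=1101 pc3: +8 =28
r14=1110 pc3: +8 =36
r15=1111 pc4: +16 =52
r16=10000 pc1: +2 =54
r17=10001 pc2: +4 =58
r18=10010 pc2: +4 =62
r19=10011 pc3: +8 =70
r20=10100 pc2: +4 =74
r21=10101 pc3: +8 =82
r22=10110 pc3: +8 =90
r23=10111 pc4: +16 =106
r24=11000 pc2: +4 =110
r25=11001 pc3: +8 =118
r26=11010 pc3: +8 =126
r27=11011 pc4: +16 =142
r28=11100 pc3: +8 =150
r29=11101 pc4: +16 =166
r30=11110 pc4: +16 =182
r31=11111 pc5: +32 =214
r32=100000 pc1: +2 =216
r33=100001 pc2: +4 =220
r34=100010 pc2: +4 =224
r35=100011 pc3: +8 =232
r36=100100 pc2: +4 =236
r37=100101 pc3: +8 =244
r38=100110 pc3: +8 =252
r39=100111 pc4: +16 =268
r40=101000 pc2: +4 =272
r41=101001 pc3: +8 =280
r42=101010 pc3: +8 =288
r43=101011 pc4: +16 =304
r44=101100 pc3: +8 =312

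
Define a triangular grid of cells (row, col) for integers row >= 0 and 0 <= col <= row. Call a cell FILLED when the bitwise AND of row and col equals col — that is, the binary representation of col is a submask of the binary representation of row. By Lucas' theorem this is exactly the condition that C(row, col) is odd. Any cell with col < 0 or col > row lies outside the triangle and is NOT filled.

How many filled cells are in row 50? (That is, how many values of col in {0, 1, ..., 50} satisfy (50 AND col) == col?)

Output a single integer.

50 in binary = 110010
popcount(50) = number of 1-bits in 110010 = 3
A col c satisfies (50 AND c) == c iff every set bit of c is also set in 50; each of the 3 set bits of 50 can independently be on or off in c.
count = 2^3 = 8

Answer: 8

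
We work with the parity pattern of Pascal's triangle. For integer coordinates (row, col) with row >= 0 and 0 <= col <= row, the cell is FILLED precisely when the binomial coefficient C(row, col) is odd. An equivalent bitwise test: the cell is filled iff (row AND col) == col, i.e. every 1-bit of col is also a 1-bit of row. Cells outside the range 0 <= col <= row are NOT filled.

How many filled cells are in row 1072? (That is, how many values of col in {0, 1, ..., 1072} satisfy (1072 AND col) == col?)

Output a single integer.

1072 in binary = 10000110000
popcount(1072) = number of 1-bits in 10000110000 = 3
A col c satisfies (1072 AND c) == c iff every set bit of c is also set in 1072; each of the 3 set bits of 1072 can independently be on or off in c.
count = 2^3 = 8

Answer: 8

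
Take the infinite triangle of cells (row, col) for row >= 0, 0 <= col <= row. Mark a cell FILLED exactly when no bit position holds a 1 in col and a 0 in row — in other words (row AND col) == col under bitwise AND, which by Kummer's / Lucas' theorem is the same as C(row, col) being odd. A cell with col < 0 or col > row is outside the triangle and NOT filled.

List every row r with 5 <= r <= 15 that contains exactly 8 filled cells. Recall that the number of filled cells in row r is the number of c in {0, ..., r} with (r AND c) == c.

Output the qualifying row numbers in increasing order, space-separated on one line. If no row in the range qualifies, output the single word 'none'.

Answer: 7 11 13 14

Derivation:
Row r has 2^popcount(r) filled cells, so we need popcount(r) = log2(8) = 3.
Scan r = 5..15 and keep those with exactly 3 one-bits:
r=5=101 popcount=2 -> skip
r=6=110 popcount=2 -> skip
r=7=111 popcount=3 -> KEEP
r=8=1000 popcount=1 -> skip
r=9=1001 popcount=2 -> skip
r=10=1010 popcount=2 -> skip
r=11=1011 popcount=3 -> KEEP
r=12=1100 popcount=2 -> skip
r=13=1101 popcount=3 -> KEEP
r=14=1110 popcount=3 -> KEEP
r=15=1111 popcount=4 -> skip
Kept rows: 7 11 13 14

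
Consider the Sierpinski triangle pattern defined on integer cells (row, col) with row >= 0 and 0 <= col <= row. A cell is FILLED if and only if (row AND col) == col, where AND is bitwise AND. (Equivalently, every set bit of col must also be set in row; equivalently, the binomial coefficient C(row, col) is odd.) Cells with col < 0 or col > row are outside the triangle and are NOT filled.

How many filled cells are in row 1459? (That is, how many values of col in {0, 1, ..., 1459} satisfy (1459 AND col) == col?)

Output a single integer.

Answer: 128

Derivation:
1459 in binary = 10110110011
popcount(1459) = number of 1-bits in 10110110011 = 7
A col c satisfies (1459 AND c) == c iff every set bit of c is also set in 1459; each of the 7 set bits of 1459 can independently be on or off in c.
count = 2^7 = 128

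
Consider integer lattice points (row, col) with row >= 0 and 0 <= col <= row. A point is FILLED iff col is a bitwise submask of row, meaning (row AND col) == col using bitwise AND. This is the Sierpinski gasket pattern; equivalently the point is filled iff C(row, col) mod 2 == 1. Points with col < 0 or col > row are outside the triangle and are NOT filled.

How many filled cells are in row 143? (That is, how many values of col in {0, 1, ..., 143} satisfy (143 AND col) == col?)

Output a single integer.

Answer: 32

Derivation:
143 in binary = 10001111
popcount(143) = number of 1-bits in 10001111 = 5
A col c satisfies (143 AND c) == c iff every set bit of c is also set in 143; each of the 5 set bits of 143 can independently be on or off in c.
count = 2^5 = 32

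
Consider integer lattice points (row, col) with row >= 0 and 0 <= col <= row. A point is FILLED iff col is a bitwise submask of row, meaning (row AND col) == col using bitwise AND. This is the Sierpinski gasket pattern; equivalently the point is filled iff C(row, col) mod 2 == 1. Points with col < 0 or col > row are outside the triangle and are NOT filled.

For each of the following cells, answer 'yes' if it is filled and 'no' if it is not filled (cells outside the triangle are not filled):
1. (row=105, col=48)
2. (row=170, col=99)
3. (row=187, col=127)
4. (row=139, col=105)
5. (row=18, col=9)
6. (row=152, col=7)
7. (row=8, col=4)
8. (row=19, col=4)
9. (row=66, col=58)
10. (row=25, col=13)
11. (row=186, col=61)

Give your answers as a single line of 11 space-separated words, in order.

(105,48): row=0b1101001, col=0b110000, row AND col = 0b100000 = 32; 32 != 48 -> empty
(170,99): row=0b10101010, col=0b1100011, row AND col = 0b100010 = 34; 34 != 99 -> empty
(187,127): row=0b10111011, col=0b1111111, row AND col = 0b111011 = 59; 59 != 127 -> empty
(139,105): row=0b10001011, col=0b1101001, row AND col = 0b1001 = 9; 9 != 105 -> empty
(18,9): row=0b10010, col=0b1001, row AND col = 0b0 = 0; 0 != 9 -> empty
(152,7): row=0b10011000, col=0b111, row AND col = 0b0 = 0; 0 != 7 -> empty
(8,4): row=0b1000, col=0b100, row AND col = 0b0 = 0; 0 != 4 -> empty
(19,4): row=0b10011, col=0b100, row AND col = 0b0 = 0; 0 != 4 -> empty
(66,58): row=0b1000010, col=0b111010, row AND col = 0b10 = 2; 2 != 58 -> empty
(25,13): row=0b11001, col=0b1101, row AND col = 0b1001 = 9; 9 != 13 -> empty
(186,61): row=0b10111010, col=0b111101, row AND col = 0b111000 = 56; 56 != 61 -> empty

Answer: no no no no no no no no no no no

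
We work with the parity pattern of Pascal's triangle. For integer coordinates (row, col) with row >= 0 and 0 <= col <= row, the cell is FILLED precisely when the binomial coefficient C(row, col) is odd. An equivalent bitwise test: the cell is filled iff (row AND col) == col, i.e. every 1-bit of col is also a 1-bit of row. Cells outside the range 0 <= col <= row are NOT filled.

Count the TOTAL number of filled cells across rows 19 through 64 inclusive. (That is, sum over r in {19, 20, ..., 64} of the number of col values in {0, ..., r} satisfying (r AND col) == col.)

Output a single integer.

r19=10011 pc3: +8 =8
r20=10100 pc2: +4 =12
r21=10101 pc3: +8 =20
r22=10110 pc3: +8 =28
r23=10111 pc4: +16 =44
r24=11000 pc2: +4 =48
r25=11001 pc3: +8 =56
r26=11010 pc3: +8 =64
r27=11011 pc4: +16 =80
r28=11100 pc3: +8 =88
r29=11101 pc4: +16 =104
r30=11110 pc4: +16 =120
r31=11111 pc5: +32 =152
r32=100000 pc1: +2 =154
r33=100001 pc2: +4 =158
r34=100010 pc2: +4 =162
r35=100011 pc3: +8 =170
r36=100100 pc2: +4 =174
r37=100101 pc3: +8 =182
r38=100110 pc3: +8 =190
r39=100111 pc4: +16 =206
r40=101000 pc2: +4 =210
r41=101001 pc3: +8 =218
r42=101010 pc3: +8 =226
r43=101011 pc4: +16 =242
r44=101100 pc3: +8 =250
r45=101101 pc4: +16 =266
r46=101110 pc4: +16 =282
r47=101111 pc5: +32 =314
r48=110000 pc2: +4 =318
r49=110001 pc3: +8 =326
r50=110010 pc3: +8 =334
r51=110011 pc4: +16 =350
r52=110100 pc3: +8 =358
r53=110101 pc4: +16 =374
r54=110110 pc4: +16 =390
r55=110111 pc5: +32 =422
r56=111000 pc3: +8 =430
r57=111001 pc4: +16 =446
r58=111010 pc4: +16 =462
r59=111011 pc5: +32 =494
r60=111100 pc4: +16 =510
r61=111101 pc5: +32 =542
r62=111110 pc5: +32 =574
r63=111111 pc6: +64 =638
r64=1000000 pc1: +2 =640

Answer: 640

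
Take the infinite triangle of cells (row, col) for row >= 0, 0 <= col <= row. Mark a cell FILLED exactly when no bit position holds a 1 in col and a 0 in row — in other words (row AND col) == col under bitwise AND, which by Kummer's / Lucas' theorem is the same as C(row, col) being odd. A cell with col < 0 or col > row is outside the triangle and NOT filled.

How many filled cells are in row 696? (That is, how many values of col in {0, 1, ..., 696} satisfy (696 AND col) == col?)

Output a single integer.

696 in binary = 1010111000
popcount(696) = number of 1-bits in 1010111000 = 5
A col c satisfies (696 AND c) == c iff every set bit of c is also set in 696; each of the 5 set bits of 696 can independently be on or off in c.
count = 2^5 = 32

Answer: 32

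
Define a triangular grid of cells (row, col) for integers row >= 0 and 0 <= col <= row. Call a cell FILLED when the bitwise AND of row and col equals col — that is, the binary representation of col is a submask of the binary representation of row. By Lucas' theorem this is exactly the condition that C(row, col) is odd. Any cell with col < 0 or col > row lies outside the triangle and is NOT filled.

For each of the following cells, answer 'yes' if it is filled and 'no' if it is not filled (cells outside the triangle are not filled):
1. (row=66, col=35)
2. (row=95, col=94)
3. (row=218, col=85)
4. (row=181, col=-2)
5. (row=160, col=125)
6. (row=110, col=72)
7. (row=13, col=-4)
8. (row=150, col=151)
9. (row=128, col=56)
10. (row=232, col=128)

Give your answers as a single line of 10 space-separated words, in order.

(66,35): row=0b1000010, col=0b100011, row AND col = 0b10 = 2; 2 != 35 -> empty
(95,94): row=0b1011111, col=0b1011110, row AND col = 0b1011110 = 94; 94 == 94 -> filled
(218,85): row=0b11011010, col=0b1010101, row AND col = 0b1010000 = 80; 80 != 85 -> empty
(181,-2): col outside [0, 181] -> not filled
(160,125): row=0b10100000, col=0b1111101, row AND col = 0b100000 = 32; 32 != 125 -> empty
(110,72): row=0b1101110, col=0b1001000, row AND col = 0b1001000 = 72; 72 == 72 -> filled
(13,-4): col outside [0, 13] -> not filled
(150,151): col outside [0, 150] -> not filled
(128,56): row=0b10000000, col=0b111000, row AND col = 0b0 = 0; 0 != 56 -> empty
(232,128): row=0b11101000, col=0b10000000, row AND col = 0b10000000 = 128; 128 == 128 -> filled

Answer: no yes no no no yes no no no yes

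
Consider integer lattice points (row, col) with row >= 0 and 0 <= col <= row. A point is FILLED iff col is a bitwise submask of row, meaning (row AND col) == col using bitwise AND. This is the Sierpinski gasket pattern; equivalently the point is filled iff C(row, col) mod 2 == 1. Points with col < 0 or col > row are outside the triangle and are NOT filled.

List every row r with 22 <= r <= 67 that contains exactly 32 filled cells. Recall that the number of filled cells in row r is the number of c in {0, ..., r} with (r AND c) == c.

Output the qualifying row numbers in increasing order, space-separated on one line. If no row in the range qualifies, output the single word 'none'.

Row r has 2^popcount(r) filled cells, so we need popcount(r) = log2(32) = 5.
Scan r = 22..67 and keep those with exactly 5 one-bits:
r=22=10110 popcount=3 -> skip
r=23=10111 popcount=4 -> skip
r=24=11000 popcount=2 -> skip
r=25=11001 popcount=3 -> skip
r=26=11010 popcount=3 -> skip
r=27=11011 popcount=4 -> skip
r=28=11100 popcount=3 -> skip
r=29=11101 popcount=4 -> skip
r=30=11110 popcount=4 -> skip
r=31=11111 popcount=5 -> KEEP
r=32=100000 popcount=1 -> skip
r=33=100001 popcount=2 -> skip
r=34=100010 popcount=2 -> skip
r=35=100011 popcount=3 -> skip
r=36=100100 popcount=2 -> skip
r=37=100101 popcount=3 -> skip
r=38=100110 popcount=3 -> skip
r=39=100111 popcount=4 -> skip
r=40=101000 popcount=2 -> skip
r=41=101001 popcount=3 -> skip
r=42=101010 popcount=3 -> skip
r=43=101011 popcount=4 -> skip
r=44=101100 popcount=3 -> skip
r=45=101101 popcount=4 -> skip
r=46=101110 popcount=4 -> skip
r=47=101111 popcount=5 -> KEEP
r=48=110000 popcount=2 -> skip
r=49=110001 popcount=3 -> skip
r=50=110010 popcount=3 -> skip
r=51=110011 popcount=4 -> skip
r=52=110100 popcount=3 -> skip
r=53=110101 popcount=4 -> skip
r=54=110110 popcount=4 -> skip
r=55=110111 popcount=5 -> KEEP
r=56=111000 popcount=3 -> skip
r=57=111001 popcount=4 -> skip
r=58=111010 popcount=4 -> skip
r=59=111011 popcount=5 -> KEEP
r=60=111100 popcount=4 -> skip
r=61=111101 popcount=5 -> KEEP
r=62=111110 popcount=5 -> KEEP
r=63=111111 popcount=6 -> skip
r=64=1000000 popcount=1 -> skip
r=65=1000001 popcount=2 -> skip
r=66=1000010 popcount=2 -> skip
r=67=1000011 popcount=3 -> skip
Kept rows: 31 47 55 59 61 62

Answer: 31 47 55 59 61 62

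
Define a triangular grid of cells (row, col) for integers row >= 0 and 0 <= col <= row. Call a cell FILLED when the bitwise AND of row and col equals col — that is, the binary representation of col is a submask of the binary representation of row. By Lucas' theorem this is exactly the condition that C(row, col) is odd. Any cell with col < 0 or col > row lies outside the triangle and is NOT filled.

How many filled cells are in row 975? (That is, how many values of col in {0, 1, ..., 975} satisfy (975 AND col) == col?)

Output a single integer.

Answer: 256

Derivation:
975 in binary = 1111001111
popcount(975) = number of 1-bits in 1111001111 = 8
A col c satisfies (975 AND c) == c iff every set bit of c is also set in 975; each of the 8 set bits of 975 can independently be on or off in c.
count = 2^8 = 256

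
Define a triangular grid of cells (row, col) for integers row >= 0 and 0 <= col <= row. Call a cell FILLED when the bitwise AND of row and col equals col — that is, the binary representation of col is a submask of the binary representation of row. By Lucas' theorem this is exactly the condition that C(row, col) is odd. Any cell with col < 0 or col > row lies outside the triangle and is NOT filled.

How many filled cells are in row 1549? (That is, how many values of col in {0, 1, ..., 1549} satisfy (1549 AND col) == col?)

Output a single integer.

Answer: 32

Derivation:
1549 in binary = 11000001101
popcount(1549) = number of 1-bits in 11000001101 = 5
A col c satisfies (1549 AND c) == c iff every set bit of c is also set in 1549; each of the 5 set bits of 1549 can independently be on or off in c.
count = 2^5 = 32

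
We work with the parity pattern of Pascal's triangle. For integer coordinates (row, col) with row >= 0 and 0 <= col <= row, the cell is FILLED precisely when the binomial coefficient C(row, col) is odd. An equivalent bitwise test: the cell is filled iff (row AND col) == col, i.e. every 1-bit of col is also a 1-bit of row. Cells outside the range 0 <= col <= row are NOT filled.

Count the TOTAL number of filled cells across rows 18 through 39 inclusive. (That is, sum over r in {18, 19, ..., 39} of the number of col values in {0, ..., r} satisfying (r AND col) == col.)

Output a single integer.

r18=10010 pc2: +4 =4
r19=10011 pc3: +8 =12
r20=10100 pc2: +4 =16
r21=10101 pc3: +8 =24
r22=10110 pc3: +8 =32
r23=10111 pc4: +16 =48
r24=11000 pc2: +4 =52
r25=11001 pc3: +8 =60
r26=11010 pc3: +8 =68
r27=11011 pc4: +16 =84
r28=11100 pc3: +8 =92
r29=11101 pc4: +16 =108
r30=11110 pc4: +16 =124
r31=11111 pc5: +32 =156
r32=100000 pc1: +2 =158
r33=100001 pc2: +4 =162
r34=100010 pc2: +4 =166
r35=100011 pc3: +8 =174
r36=100100 pc2: +4 =178
r37=100101 pc3: +8 =186
r38=100110 pc3: +8 =194
r39=100111 pc4: +16 =210

Answer: 210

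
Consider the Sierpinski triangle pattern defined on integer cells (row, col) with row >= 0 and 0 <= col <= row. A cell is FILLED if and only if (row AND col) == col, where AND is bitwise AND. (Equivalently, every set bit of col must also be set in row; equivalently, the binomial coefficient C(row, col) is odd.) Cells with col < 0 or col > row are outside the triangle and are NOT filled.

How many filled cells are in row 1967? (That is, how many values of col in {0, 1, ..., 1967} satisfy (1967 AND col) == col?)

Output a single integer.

Answer: 512

Derivation:
1967 in binary = 11110101111
popcount(1967) = number of 1-bits in 11110101111 = 9
A col c satisfies (1967 AND c) == c iff every set bit of c is also set in 1967; each of the 9 set bits of 1967 can independently be on or off in c.
count = 2^9 = 512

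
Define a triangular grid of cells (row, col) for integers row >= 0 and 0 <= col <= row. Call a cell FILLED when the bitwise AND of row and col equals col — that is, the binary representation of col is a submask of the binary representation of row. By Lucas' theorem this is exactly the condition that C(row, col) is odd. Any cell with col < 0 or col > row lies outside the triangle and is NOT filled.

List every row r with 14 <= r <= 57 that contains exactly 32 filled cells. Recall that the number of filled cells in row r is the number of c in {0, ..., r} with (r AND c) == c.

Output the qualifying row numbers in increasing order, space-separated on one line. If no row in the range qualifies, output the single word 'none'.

Row r has 2^popcount(r) filled cells, so we need popcount(r) = log2(32) = 5.
Scan r = 14..57 and keep those with exactly 5 one-bits:
r=14=1110 popcount=3 -> skip
r=15=1111 popcount=4 -> skip
r=16=10000 popcount=1 -> skip
r=17=10001 popcount=2 -> skip
r=18=10010 popcount=2 -> skip
r=19=10011 popcount=3 -> skip
r=20=10100 popcount=2 -> skip
r=21=10101 popcount=3 -> skip
r=22=10110 popcount=3 -> skip
r=23=10111 popcount=4 -> skip
r=24=11000 popcount=2 -> skip
r=25=11001 popcount=3 -> skip
r=26=11010 popcount=3 -> skip
r=27=11011 popcount=4 -> skip
r=28=11100 popcount=3 -> skip
r=29=11101 popcount=4 -> skip
r=30=11110 popcount=4 -> skip
r=31=11111 popcount=5 -> KEEP
r=32=100000 popcount=1 -> skip
r=33=100001 popcount=2 -> skip
r=34=100010 popcount=2 -> skip
r=35=100011 popcount=3 -> skip
r=36=100100 popcount=2 -> skip
r=37=100101 popcount=3 -> skip
r=38=100110 popcount=3 -> skip
r=39=100111 popcount=4 -> skip
r=40=101000 popcount=2 -> skip
r=41=101001 popcount=3 -> skip
r=42=101010 popcount=3 -> skip
r=43=101011 popcount=4 -> skip
r=44=101100 popcount=3 -> skip
r=45=101101 popcount=4 -> skip
r=46=101110 popcount=4 -> skip
r=47=101111 popcount=5 -> KEEP
r=48=110000 popcount=2 -> skip
r=49=110001 popcount=3 -> skip
r=50=110010 popcount=3 -> skip
r=51=110011 popcount=4 -> skip
r=52=110100 popcount=3 -> skip
r=53=110101 popcount=4 -> skip
r=54=110110 popcount=4 -> skip
r=55=110111 popcount=5 -> KEEP
r=56=111000 popcount=3 -> skip
r=57=111001 popcount=4 -> skip
Kept rows: 31 47 55

Answer: 31 47 55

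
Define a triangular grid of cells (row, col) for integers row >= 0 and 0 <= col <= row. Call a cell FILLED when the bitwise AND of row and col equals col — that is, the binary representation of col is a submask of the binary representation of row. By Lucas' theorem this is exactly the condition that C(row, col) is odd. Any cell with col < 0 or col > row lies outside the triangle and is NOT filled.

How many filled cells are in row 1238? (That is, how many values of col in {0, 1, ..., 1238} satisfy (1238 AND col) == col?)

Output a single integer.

1238 in binary = 10011010110
popcount(1238) = number of 1-bits in 10011010110 = 6
A col c satisfies (1238 AND c) == c iff every set bit of c is also set in 1238; each of the 6 set bits of 1238 can independently be on or off in c.
count = 2^6 = 64

Answer: 64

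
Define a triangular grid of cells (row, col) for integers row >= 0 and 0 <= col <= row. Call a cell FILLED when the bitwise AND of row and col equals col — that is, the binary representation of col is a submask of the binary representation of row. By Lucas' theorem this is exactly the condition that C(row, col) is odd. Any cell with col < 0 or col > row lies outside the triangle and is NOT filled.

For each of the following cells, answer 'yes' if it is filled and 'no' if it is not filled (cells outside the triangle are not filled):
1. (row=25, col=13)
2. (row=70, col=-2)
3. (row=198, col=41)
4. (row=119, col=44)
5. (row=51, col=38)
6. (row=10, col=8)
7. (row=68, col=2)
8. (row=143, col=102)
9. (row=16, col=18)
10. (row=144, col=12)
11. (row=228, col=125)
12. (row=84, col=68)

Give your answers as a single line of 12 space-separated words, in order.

Answer: no no no no no yes no no no no no yes

Derivation:
(25,13): row=0b11001, col=0b1101, row AND col = 0b1001 = 9; 9 != 13 -> empty
(70,-2): col outside [0, 70] -> not filled
(198,41): row=0b11000110, col=0b101001, row AND col = 0b0 = 0; 0 != 41 -> empty
(119,44): row=0b1110111, col=0b101100, row AND col = 0b100100 = 36; 36 != 44 -> empty
(51,38): row=0b110011, col=0b100110, row AND col = 0b100010 = 34; 34 != 38 -> empty
(10,8): row=0b1010, col=0b1000, row AND col = 0b1000 = 8; 8 == 8 -> filled
(68,2): row=0b1000100, col=0b10, row AND col = 0b0 = 0; 0 != 2 -> empty
(143,102): row=0b10001111, col=0b1100110, row AND col = 0b110 = 6; 6 != 102 -> empty
(16,18): col outside [0, 16] -> not filled
(144,12): row=0b10010000, col=0b1100, row AND col = 0b0 = 0; 0 != 12 -> empty
(228,125): row=0b11100100, col=0b1111101, row AND col = 0b1100100 = 100; 100 != 125 -> empty
(84,68): row=0b1010100, col=0b1000100, row AND col = 0b1000100 = 68; 68 == 68 -> filled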